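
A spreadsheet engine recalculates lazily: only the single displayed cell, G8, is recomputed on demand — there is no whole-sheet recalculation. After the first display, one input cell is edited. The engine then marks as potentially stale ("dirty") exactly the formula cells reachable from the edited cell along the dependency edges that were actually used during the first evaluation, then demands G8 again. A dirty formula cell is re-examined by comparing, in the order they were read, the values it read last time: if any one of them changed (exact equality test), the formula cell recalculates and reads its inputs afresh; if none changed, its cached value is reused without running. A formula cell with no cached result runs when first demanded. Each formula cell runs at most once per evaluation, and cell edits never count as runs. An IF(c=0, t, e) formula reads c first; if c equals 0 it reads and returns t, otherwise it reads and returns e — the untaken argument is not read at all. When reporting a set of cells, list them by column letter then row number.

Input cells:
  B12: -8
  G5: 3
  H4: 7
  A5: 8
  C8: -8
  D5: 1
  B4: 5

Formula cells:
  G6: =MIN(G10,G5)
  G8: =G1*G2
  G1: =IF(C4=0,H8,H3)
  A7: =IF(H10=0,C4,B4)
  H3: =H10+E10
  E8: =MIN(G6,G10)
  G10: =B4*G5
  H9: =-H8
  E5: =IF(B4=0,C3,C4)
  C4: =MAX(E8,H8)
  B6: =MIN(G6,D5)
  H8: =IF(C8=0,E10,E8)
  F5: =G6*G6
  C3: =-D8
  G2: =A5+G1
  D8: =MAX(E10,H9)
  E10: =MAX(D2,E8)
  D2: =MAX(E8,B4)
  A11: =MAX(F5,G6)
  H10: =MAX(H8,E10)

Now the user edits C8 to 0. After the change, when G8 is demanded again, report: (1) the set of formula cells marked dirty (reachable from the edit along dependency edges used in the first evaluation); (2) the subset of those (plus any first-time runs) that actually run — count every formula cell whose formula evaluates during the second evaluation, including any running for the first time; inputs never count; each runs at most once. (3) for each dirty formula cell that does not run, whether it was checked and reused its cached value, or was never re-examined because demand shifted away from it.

Marked dirty: C4, G1, G2, G8, H3, H8, H10.
Formula cells that run: C4, G1, H8, H10 — 4 in total.
Checked but reused from cache: G2, G8, H3.
Key observation: the cutoff stops propagation at H3 — its inputs' values are unchanged, so it reuses its cache.

First evaluation (everything demanded from the output):
  G10 = 5 * 3 = 15
  G6 = MIN(15, 3) = 3
  E8 = MIN(3, 15) = 3
  D2 = MAX(3, 5) = 5
  E10 = MAX(5, 3) = 5
  H8 = IF(C8=0: C8=-8 -> else branch E8) = 3
  C4 = MAX(3, 3) = 3
  H10 = MAX(3, 5) = 5
  H3 = 5 + 5 = 10
  G1 = IF(C4=0: C4=3 -> else branch H3) = 10
  G2 = 8 + 10 = 18
  G8 = 10 * 18 = 180

Propagation after the edit:
  H8: runs — C8 -8->0; result 5.
  C4: runs — H8 3->5; result 5.
  H10: runs — H8 3->5; result 5 (same value as before).
  H3: checked — values it read are unchanged (H10 unchanged, E10 unchanged); reused cached 10 without running.
  G1: runs — C4 3->5; result 10 (same value as before).
  G2: checked — values it read are unchanged (A5 unchanged, G1 unchanged); reused cached 18 without running.
  G8: checked — values it read are unchanged (G1 unchanged, G2 unchanged); reused cached 180 without running.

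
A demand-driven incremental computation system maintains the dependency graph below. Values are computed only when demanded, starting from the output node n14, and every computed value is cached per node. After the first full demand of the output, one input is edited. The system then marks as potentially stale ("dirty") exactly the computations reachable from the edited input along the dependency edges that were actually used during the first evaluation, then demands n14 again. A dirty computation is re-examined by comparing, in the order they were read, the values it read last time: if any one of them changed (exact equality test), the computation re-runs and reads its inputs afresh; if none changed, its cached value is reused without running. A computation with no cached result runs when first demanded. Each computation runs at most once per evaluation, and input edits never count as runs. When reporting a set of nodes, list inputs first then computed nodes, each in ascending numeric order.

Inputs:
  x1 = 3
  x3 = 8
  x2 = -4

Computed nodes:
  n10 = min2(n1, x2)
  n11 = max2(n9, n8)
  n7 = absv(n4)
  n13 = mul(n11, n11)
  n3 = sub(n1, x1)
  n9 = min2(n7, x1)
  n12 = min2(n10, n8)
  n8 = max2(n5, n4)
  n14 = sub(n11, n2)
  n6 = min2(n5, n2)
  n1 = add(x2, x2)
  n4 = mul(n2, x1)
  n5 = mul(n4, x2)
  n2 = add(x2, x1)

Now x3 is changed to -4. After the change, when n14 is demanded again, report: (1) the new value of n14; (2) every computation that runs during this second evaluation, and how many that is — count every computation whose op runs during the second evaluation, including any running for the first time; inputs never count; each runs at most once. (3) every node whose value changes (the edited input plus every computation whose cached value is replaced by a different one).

New value of n14: 13.
Computations that run: none — 0 in total.
Values that change: x3.
Key observation: x3 is never demanded by the output, so the edit triggers no recomputation at all.

First evaluation (everything demanded from the output):
  n2 = add(-4, 3) = -1
  n4 = mul(-1, 3) = -3
  n5 = mul(-3, -4) = 12
  n7 = absv(-3) = 3
  n8 = max2(12, -3) = 12
  n9 = min2(3, 3) = 3
  n11 = max2(3, 12) = 12
  n14 = sub(12, -1) = 13

Propagation after the edit:
  x3 feeds no computation that the output demands — nothing is marked dirty and nothing runs.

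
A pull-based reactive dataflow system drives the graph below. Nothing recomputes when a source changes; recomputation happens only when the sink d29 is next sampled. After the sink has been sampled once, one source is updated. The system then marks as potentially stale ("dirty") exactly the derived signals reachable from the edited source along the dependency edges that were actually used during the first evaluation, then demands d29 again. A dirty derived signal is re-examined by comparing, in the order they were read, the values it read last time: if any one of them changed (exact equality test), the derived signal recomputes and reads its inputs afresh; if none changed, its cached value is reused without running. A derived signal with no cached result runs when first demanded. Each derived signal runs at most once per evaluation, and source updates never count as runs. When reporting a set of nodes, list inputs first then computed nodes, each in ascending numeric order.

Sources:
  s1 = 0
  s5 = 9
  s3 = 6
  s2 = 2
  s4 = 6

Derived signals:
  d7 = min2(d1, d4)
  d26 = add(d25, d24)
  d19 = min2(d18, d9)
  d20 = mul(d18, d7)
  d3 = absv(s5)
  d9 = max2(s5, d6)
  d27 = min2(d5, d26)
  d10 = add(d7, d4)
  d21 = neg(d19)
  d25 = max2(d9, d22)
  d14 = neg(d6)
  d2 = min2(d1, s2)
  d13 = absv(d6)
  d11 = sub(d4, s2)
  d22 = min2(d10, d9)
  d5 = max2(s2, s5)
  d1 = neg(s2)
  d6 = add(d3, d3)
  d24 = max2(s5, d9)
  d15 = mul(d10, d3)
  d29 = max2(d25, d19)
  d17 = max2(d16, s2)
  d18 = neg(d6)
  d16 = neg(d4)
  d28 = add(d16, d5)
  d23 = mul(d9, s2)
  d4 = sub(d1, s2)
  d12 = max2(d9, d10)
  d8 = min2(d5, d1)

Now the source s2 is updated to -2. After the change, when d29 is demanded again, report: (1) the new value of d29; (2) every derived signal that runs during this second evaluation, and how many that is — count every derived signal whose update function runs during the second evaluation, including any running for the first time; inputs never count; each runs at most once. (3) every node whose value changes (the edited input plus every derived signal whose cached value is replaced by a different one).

New value of d29: 18.
Derived signals that run: d1, d4, d7, d10, d22, d25 — 6 in total.
Values that change: s2, d1, d4, d7, d10, d22.
Key observation: the change is absorbed at d25 — it re-runs but produces the same value, and the output's value is unchanged.

First evaluation (everything demanded from the output):
  d1 = neg(2) = -2
  d3 = absv(9) = 9
  d4 = sub(-2, 2) = -4
  d6 = add(9, 9) = 18
  d7 = min2(-2, -4) = -4
  d9 = max2(9, 18) = 18
  d10 = add(-4, -4) = -8
  d18 = neg(18) = -18
  d19 = min2(-18, 18) = -18
  d22 = min2(-8, 18) = -8
  d25 = max2(18, -8) = 18
  d29 = max2(18, -18) = 18

Propagation after the edit:
  d1: runs — s2 2->-2; result 2.
  d4: runs — d1 -2->2; s2 2->-2; result 4.
  d7: runs — d1 -2->2; d4 -4->4; result 2.
  d10: runs — d7 -4->2; d4 -4->4; result 6.
  d22: runs — d10 -8->6; result 6.
  d25: runs — d22 -8->6; result 18 (same value as before).
  d29: checked — values it read are unchanged (d25 unchanged, d19 unchanged); reused cached 18 without running.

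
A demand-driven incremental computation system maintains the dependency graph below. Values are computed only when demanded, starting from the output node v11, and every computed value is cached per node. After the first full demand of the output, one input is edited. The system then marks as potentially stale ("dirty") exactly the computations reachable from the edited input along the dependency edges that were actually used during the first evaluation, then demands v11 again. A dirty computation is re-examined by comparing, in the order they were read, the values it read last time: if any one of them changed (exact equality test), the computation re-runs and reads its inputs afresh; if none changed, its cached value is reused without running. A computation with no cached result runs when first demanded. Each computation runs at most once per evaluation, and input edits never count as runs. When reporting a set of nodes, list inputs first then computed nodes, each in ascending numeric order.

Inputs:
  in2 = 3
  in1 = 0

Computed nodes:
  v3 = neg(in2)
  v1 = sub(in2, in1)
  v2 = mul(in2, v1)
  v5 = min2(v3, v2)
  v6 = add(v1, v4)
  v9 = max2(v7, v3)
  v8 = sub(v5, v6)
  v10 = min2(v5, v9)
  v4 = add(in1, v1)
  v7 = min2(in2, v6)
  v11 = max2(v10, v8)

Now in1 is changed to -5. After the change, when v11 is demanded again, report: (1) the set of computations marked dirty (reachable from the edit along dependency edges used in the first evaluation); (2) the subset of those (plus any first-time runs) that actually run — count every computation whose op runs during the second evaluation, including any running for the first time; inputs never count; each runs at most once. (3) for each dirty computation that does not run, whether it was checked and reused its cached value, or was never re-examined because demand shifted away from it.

First evaluation (everything demanded from the output):
  v1 = sub(3, 0) = 3
  v2 = mul(3, 3) = 9
  v3 = neg(3) = -3
  v4 = add(0, 3) = 3
  v5 = min2(-3, 9) = -3
  v6 = add(3, 3) = 6
  v7 = min2(3, 6) = 3
  v8 = sub(-3, 6) = -9
  v9 = max2(3, -3) = 3
  v10 = min2(-3, 3) = -3
  v11 = max2(-3, -9) = -3

Propagation after the edit:
  v1: runs — in1 0->-5; result 8.
  v2: runs — v1 3->8; result 24.
  v4: runs — in1 0->-5; v1 3->8; result 3 (same value as before).
  v5: runs — v2 9->24; result -3 (same value as before).
  v6: runs — v1 3->8; result 11.
  v7: runs — v6 6->11; result 3 (same value as before).
  v8: runs — v6 6->11; result -14.
  v9: checked — values it read are unchanged (v7 unchanged, v3 unchanged); reused cached 3 without running.
  v10: checked — values it read are unchanged (v5 unchanged, v9 unchanged); reused cached -3 without running.
  v11: runs — v8 -9->-14; result -3 (same value as before).

Key observation: the cutoff stops propagation at v9 — its inputs' values are unchanged, so it reuses its cache.

Marked dirty: v1, v2, v4, v5, v6, v7, v8, v9, v10, v11.
Computations that run: v1, v2, v4, v5, v6, v7, v8, v11 — 8 in total.
Checked but reused from cache: v9, v10.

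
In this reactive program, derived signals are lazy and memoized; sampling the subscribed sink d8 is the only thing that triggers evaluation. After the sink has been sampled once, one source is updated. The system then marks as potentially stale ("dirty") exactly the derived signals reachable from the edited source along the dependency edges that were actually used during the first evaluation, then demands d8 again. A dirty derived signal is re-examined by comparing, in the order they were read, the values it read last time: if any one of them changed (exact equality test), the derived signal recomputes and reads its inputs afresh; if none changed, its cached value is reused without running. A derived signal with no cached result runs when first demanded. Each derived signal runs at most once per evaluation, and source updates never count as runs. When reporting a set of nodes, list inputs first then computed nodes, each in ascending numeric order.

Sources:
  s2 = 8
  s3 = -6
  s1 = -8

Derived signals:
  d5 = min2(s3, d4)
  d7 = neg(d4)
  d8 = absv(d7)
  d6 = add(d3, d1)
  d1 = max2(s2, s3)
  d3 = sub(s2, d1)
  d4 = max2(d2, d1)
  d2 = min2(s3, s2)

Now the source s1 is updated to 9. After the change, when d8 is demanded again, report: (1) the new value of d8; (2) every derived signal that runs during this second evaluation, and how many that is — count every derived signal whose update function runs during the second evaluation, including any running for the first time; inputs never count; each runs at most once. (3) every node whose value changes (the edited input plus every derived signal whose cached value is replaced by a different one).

First demand of the output computes:
  d1 = max2(8, -6) = 8
  d2 = min2(-6, 8) = -6
  d4 = max2(-6, 8) = 8
  d7 = neg(8) = -8
  d8 = absv(-8) = 8

After the edit, cleaning proceeds:
  no node depends on s1 at all; the second demand re-runs nothing.

Note the shortcut — nothing in the graph depends on s1 at all, so no recomputation happens.

Demanding d8 again yields 8.
0 derived signals run: none.
The nodes whose values change: s1.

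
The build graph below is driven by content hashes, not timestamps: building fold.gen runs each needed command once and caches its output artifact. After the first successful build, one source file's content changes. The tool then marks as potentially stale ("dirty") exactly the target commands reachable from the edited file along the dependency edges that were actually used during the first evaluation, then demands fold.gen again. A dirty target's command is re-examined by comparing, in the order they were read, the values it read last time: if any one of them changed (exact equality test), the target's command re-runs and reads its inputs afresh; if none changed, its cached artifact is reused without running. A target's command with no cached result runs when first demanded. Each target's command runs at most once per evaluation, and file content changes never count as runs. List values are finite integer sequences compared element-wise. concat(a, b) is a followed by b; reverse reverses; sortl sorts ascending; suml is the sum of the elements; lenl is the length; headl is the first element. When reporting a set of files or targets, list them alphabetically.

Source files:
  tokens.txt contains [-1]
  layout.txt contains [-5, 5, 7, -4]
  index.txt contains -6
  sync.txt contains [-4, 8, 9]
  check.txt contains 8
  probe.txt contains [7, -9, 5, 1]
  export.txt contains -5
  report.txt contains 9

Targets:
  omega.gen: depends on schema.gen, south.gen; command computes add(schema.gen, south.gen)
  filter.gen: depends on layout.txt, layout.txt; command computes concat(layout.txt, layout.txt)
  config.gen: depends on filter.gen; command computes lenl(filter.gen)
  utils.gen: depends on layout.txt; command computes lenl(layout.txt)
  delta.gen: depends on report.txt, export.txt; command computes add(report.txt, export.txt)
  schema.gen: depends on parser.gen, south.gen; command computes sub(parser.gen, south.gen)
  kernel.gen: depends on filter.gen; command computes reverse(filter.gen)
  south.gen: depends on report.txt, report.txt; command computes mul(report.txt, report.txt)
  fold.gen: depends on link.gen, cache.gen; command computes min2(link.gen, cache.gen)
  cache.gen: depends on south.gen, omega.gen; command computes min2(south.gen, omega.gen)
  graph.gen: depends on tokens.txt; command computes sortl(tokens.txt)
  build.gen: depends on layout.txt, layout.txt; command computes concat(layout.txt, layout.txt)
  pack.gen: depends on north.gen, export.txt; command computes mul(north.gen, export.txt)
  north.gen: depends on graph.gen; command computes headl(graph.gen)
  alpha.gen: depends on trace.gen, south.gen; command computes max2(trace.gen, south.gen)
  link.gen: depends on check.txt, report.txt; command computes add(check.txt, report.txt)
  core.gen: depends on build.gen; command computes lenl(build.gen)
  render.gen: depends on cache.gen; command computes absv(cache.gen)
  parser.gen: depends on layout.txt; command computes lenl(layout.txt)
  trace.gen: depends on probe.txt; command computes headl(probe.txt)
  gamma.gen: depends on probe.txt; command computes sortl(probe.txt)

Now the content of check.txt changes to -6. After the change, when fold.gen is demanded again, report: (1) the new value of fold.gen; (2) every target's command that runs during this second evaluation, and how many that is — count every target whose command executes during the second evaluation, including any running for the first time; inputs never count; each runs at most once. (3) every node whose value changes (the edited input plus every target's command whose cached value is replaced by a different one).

fold.gen now evaluates to 3.
Run set: fold.gen, link.gen (2 run).
Changed values: check.txt, fold.gen, link.gen.

Initial pass — values computed on the first demand:
  link.gen = add(8, 9) = 17
  parser.gen = lenl([-5, 5, 7, -4]) = 4
  south.gen = mul(9, 9) = 81
  schema.gen = sub(4, 81) = -77
  omega.gen = add(-77, 81) = 4
  cache.gen = min2(81, 4) = 4
  fold.gen = min2(17, 4) = 4

Second demand — change propagation:
  link.gen: re-runs because check.txt 8->-6; new result 3.
  fold.gen: re-runs because link.gen 17->3; new result 3.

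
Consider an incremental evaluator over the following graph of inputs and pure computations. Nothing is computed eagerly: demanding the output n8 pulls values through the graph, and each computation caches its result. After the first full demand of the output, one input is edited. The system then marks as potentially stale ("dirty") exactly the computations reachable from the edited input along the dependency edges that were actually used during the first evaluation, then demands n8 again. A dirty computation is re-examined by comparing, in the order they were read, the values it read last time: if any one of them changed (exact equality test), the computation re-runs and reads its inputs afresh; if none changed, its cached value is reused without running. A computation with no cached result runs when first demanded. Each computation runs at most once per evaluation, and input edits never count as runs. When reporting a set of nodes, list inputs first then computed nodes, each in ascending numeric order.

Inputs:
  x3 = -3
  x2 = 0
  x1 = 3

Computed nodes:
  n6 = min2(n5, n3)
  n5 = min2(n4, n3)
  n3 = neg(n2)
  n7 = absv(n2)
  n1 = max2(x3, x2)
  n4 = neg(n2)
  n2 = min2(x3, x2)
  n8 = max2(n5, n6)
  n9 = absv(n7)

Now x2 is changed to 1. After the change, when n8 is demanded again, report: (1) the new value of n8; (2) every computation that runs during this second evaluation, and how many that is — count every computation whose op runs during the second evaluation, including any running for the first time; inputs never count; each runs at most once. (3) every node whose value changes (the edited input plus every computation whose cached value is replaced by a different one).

n8 now evaluates to 3.
Run set: n2 (1 run).
Changed values: x2.
The important point: n2 recomputes to an identical value, and the output ends up unchanged.

Initial pass — values computed on the first demand:
  n2 = min2(-3, 0) = -3
  n3 = neg(-3) = 3
  n4 = neg(-3) = 3
  n5 = min2(3, 3) = 3
  n6 = min2(3, 3) = 3
  n8 = max2(3, 3) = 3

Second demand — change propagation:
  n2: re-runs because x2 0->1; new result -3 (unchanged).
  n3: re-examined; everything it read last time is the same (n2 unchanged) — cache 3 kept, no run.
  n4: re-examined; everything it read last time is the same (n2 unchanged) — cache 3 kept, no run.
  n5: re-examined; everything it read last time is the same (n4 unchanged, n3 unchanged) — cache 3 kept, no run.
  n6: re-examined; everything it read last time is the same (n5 unchanged, n3 unchanged) — cache 3 kept, no run.
  n8: re-examined; everything it read last time is the same (n5 unchanged, n6 unchanged) — cache 3 kept, no run.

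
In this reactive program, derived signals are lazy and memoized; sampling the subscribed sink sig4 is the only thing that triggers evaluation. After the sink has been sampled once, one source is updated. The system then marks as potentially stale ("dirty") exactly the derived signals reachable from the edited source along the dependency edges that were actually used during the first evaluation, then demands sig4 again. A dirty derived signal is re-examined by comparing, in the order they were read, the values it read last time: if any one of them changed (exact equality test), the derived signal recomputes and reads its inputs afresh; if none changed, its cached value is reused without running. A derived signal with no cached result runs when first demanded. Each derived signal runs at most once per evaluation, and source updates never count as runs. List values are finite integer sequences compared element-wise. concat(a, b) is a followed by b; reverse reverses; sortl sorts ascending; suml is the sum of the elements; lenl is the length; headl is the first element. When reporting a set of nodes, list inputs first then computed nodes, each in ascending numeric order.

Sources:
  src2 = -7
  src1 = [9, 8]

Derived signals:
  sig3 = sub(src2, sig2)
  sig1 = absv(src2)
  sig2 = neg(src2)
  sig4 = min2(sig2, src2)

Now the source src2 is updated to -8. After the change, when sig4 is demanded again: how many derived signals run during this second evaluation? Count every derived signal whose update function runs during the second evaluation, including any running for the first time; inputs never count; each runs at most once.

2 derived signals run: sig2, sig4.

First demand of the output computes:
  sig2 = neg(-7) = 7
  sig4 = min2(7, -7) = -7

After the edit, cleaning proceeds:
  sig2: a read changed (src2 -7->-8) — executes, giving 8.
  sig4: a read changed (sig2 7->8; src2 -7->-8) — executes, giving -8.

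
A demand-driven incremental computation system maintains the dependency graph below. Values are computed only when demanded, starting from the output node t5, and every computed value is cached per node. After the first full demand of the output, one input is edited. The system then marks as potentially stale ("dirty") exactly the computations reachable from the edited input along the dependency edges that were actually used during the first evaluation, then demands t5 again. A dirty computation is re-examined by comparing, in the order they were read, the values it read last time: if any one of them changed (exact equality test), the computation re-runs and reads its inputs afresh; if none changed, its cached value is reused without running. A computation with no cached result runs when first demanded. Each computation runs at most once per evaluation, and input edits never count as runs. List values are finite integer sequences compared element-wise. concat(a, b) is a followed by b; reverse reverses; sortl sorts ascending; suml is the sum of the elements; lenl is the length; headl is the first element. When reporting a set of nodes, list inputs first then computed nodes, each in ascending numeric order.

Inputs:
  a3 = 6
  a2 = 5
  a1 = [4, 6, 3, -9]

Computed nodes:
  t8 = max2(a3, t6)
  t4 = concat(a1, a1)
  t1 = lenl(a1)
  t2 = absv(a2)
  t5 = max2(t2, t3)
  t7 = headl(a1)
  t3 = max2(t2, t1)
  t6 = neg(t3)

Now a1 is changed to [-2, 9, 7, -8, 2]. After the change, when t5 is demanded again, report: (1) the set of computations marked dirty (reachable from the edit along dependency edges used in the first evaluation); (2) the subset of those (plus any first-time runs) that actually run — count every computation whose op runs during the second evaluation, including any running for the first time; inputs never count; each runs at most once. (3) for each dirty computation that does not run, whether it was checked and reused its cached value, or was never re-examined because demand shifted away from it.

Marked dirty: t1, t3, t5.
Computations that run: t1, t3 — 2 in total.
Checked but reused from cache: t5.
Key observation: the change is absorbed at t3 — it re-runs but produces the same value, and the output's value is unchanged.

First evaluation (everything demanded from the output):
  t1 = lenl([4, 6, 3, -9]) = 4
  t2 = absv(5) = 5
  t3 = max2(5, 4) = 5
  t5 = max2(5, 5) = 5

Propagation after the edit:
  t1: runs — a1 [4, 6, 3, -9]->[-2, 9, 7, -8, 2]; result 5.
  t3: runs — t1 4->5; result 5 (same value as before).
  t5: checked — values it read are unchanged (t2 unchanged, t3 unchanged); reused cached 5 without running.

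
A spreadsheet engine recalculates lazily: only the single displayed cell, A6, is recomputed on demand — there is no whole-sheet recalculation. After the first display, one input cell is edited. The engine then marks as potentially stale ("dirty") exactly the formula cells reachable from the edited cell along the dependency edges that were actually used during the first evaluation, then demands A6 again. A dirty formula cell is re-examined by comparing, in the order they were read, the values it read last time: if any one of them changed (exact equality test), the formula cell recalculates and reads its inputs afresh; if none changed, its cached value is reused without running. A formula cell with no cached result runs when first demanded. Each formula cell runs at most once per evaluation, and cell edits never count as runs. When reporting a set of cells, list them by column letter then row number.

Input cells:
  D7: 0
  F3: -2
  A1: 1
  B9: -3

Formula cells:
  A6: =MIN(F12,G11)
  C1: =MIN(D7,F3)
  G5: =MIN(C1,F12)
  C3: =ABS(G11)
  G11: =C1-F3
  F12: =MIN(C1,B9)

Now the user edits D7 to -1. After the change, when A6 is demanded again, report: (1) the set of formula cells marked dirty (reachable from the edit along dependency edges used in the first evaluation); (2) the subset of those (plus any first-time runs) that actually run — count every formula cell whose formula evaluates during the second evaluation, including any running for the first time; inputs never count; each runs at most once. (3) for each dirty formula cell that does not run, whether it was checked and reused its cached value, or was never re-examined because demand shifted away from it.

First evaluation (everything demanded from the output):
  C1 = MIN(0, -2) = -2
  F12 = MIN(-2, -3) = -3
  G11 = -2 - -2 = 0
  A6 = MIN(-3, 0) = -3

Propagation after the edit:
  C1: runs — D7 0->-1; result -2 (same value as before).
  F12: checked — values it read are unchanged (C1 unchanged, B9 unchanged); reused cached -3 without running.
  G11: checked — values it read are unchanged (C1 unchanged, F3 unchanged); reused cached 0 without running.
  A6: checked — values it read are unchanged (F12 unchanged, G11 unchanged); reused cached -3 without running.

Key observation: the change is absorbed at C1 — it re-runs but produces the same value, and the output's value is unchanged.

Marked dirty: A6, C1, F12, G11.
Formula cells that run: C1 — 1 in total.
Checked but reused from cache: A6, F12, G11.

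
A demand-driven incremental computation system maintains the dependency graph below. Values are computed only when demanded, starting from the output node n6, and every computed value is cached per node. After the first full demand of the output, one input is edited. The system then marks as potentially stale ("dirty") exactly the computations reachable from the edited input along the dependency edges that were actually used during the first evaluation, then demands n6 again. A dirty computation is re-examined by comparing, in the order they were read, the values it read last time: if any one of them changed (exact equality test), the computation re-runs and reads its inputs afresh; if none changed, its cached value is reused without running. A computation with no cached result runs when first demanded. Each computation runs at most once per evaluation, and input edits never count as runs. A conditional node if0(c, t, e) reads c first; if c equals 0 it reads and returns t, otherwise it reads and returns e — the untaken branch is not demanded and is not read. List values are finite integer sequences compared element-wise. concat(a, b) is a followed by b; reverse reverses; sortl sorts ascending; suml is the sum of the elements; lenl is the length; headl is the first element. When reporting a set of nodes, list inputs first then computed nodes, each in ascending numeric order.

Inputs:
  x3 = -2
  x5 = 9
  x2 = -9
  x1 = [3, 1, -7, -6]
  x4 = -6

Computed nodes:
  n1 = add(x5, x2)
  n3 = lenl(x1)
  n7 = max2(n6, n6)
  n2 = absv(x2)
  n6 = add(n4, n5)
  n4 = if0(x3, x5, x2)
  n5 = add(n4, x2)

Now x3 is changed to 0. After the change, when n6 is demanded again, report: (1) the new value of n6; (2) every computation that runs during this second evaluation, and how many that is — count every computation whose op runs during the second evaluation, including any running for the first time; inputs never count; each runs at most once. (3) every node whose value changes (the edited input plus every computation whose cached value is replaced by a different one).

New value of n6: 9.
Computations that run: n4, n5, n6 — 3 in total.
Values that change: x3, n4, n5, n6.

First evaluation (everything demanded from the output):
  n4 = if0(x3=-2 -> else branch x2) = -9
  n5 = add(-9, -9) = -18
  n6 = add(-9, -18) = -27

Propagation after the edit:
  n4: runs — x3 -2->0; result 9.
  n5: runs — n4 -9->9; result 0.
  n6: runs — n4 -9->9; n5 -18->0; result 9.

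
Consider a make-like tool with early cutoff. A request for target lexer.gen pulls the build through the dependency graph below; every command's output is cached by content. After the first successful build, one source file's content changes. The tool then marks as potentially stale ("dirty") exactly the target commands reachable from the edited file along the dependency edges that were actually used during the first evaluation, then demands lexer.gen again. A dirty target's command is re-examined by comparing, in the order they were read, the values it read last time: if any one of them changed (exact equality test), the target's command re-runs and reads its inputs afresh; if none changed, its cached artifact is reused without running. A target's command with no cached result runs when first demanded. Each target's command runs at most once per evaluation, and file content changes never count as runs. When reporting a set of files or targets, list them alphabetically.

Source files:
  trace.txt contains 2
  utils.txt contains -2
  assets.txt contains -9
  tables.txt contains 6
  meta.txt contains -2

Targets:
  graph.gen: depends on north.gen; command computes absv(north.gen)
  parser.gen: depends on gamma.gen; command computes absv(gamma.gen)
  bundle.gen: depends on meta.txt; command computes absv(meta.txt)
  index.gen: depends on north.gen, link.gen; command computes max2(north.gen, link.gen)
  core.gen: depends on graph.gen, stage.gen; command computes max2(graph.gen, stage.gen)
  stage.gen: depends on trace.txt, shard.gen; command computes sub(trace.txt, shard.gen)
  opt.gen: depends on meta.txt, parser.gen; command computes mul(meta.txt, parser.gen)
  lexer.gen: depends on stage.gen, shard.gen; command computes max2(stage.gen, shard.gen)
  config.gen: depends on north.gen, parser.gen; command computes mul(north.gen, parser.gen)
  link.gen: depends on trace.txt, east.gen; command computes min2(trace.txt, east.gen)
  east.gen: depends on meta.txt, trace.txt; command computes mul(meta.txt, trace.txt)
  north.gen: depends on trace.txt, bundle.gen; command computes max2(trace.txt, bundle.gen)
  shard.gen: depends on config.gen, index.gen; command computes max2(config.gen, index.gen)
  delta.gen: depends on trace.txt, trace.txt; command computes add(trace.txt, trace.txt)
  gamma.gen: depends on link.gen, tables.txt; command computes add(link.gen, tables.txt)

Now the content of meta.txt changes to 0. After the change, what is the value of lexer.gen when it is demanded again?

Demanding lexer.gen again yields 12.

First demand of the output computes:
  bundle.gen = absv(-2) = 2
  east.gen = mul(-2, 2) = -4
  link.gen = min2(2, -4) = -4
  gamma.gen = add(-4, 6) = 2
  north.gen = max2(2, 2) = 2
  index.gen = max2(2, -4) = 2
  parser.gen = absv(2) = 2
  config.gen = mul(2, 2) = 4
  shard.gen = max2(4, 2) = 4
  stage.gen = sub(2, 4) = -2
  lexer.gen = max2(-2, 4) = 4

After the edit, cleaning proceeds:
  bundle.gen: a read changed (meta.txt -2->0) — executes, giving 0.
  east.gen: a read changed (meta.txt -2->0) — executes, giving 0.
  link.gen: a read changed (east.gen -4->0) — executes, giving 0.
  gamma.gen: a read changed (link.gen -4->0) — executes, giving 6.
  north.gen: a read changed (bundle.gen 2->0) — executes, giving 2 — identical to its old value.
  index.gen: a read changed (link.gen -4->0) — executes, giving 2 — identical to its old value.
  parser.gen: a read changed (gamma.gen 2->6) — executes, giving 6.
  config.gen: a read changed (parser.gen 2->6) — executes, giving 12.
  shard.gen: a read changed (config.gen 4->12) — executes, giving 12.
  stage.gen: a read changed (shard.gen 4->12) — executes, giving -10.
  lexer.gen: a read changed (stage.gen -2->-10; shard.gen 4->12) — executes, giving 12.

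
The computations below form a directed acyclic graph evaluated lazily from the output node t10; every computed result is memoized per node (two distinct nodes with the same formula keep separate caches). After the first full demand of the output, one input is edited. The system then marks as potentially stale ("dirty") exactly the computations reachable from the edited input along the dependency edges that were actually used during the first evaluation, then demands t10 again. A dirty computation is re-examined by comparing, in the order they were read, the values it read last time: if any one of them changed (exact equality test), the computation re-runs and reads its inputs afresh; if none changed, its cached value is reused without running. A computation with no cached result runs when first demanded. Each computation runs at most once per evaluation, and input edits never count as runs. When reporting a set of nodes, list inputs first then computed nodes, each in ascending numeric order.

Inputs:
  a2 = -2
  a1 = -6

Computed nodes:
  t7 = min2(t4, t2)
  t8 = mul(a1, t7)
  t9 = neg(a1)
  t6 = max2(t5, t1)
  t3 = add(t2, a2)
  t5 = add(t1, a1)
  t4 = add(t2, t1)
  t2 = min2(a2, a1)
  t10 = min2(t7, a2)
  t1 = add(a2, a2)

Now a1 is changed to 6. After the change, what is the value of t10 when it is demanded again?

First demand of the output computes:
  t1 = add(-2, -2) = -4
  t2 = min2(-2, -6) = -6
  t4 = add(-6, -4) = -10
  t7 = min2(-10, -6) = -10
  t10 = min2(-10, -2) = -10

After the edit, cleaning proceeds:
  t2: a read changed (a1 -6->6) — executes, giving -2.
  t4: a read changed (t2 -6->-2) — executes, giving -6.
  t7: a read changed (t4 -10->-6; t2 -6->-2) — executes, giving -6.
  t10: a read changed (t7 -10->-6) — executes, giving -6.

Demanding t10 again yields -6.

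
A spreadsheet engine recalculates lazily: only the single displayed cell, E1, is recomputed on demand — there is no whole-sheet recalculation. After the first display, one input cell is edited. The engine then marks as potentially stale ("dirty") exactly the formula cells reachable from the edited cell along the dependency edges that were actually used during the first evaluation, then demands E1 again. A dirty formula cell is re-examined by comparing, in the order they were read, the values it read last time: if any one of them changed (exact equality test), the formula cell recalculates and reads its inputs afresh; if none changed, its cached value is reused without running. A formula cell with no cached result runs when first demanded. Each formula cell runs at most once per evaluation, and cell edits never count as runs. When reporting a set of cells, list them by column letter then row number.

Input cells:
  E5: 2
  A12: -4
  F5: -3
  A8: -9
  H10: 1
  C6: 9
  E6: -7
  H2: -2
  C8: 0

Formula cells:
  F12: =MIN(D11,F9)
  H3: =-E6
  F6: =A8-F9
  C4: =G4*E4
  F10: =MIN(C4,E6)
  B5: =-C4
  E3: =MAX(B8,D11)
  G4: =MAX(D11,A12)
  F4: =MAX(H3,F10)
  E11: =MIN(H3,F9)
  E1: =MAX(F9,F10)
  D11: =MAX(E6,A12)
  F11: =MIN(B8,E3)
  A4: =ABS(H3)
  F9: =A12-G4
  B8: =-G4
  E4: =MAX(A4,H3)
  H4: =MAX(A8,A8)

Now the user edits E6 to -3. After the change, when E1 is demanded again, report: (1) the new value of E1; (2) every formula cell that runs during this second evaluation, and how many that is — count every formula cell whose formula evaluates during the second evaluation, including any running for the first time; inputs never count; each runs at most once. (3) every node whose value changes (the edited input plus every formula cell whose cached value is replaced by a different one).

New value of E1: -1.
Formula cells that run: A4, C4, D11, E1, E4, F9, F10, G4, H3 — 9 in total.
Values that change: A4, C4, D11, E1, E4, E6, F9, F10, G4, H3.

First evaluation (everything demanded from the output):
  D11 = MAX(-7, -4) = -4
  G4 = MAX(-4, -4) = -4
  F9 = -4 - -4 = 0
  H3 = -(-7) = 7
  A4 = ABS(7) = 7
  E4 = MAX(7, 7) = 7
  C4 = -4 * 7 = -28
  F10 = MIN(-28, -7) = -28
  E1 = MAX(0, -28) = 0

Propagation after the edit:
  D11: runs — E6 -7->-3; result -3.
  G4: runs — D11 -4->-3; result -3.
  F9: runs — G4 -4->-3; result -1.
  H3: runs — E6 -7->-3; result 3.
  A4: runs — H3 7->3; result 3.
  E4: runs — A4 7->3; H3 7->3; result 3.
  C4: runs — G4 -4->-3; E4 7->3; result -9.
  F10: runs — C4 -28->-9; E6 -7->-3; result -9.
  E1: runs — F9 0->-1; F10 -28->-9; result -1.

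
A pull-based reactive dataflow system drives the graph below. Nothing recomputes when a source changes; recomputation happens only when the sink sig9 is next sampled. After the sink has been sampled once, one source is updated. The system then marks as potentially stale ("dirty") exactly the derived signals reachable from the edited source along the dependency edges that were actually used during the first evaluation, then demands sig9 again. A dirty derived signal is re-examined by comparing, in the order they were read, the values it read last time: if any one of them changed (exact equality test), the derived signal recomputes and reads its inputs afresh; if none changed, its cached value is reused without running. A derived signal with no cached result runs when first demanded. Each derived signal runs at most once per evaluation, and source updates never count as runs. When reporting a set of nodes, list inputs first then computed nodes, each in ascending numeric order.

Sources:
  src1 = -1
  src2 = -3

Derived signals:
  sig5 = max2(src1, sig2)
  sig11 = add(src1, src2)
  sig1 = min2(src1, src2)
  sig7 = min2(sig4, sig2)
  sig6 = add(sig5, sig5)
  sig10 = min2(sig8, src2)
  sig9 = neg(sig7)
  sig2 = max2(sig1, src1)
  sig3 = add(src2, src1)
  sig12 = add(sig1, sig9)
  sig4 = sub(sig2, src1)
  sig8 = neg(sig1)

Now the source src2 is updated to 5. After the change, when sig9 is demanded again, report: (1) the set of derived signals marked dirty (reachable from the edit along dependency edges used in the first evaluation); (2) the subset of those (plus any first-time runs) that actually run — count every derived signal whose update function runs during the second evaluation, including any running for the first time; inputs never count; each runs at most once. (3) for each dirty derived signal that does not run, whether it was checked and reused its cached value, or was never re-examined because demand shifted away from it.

Marked dirty: sig1, sig2, sig4, sig7, sig9.
Derived signals that run: sig1, sig2 — 2 in total.
Checked but reused from cache: sig4, sig7, sig9.
Key observation: the change is absorbed at sig2 — it re-runs but produces the same value, and the output's value is unchanged.

First evaluation (everything demanded from the output):
  sig1 = min2(-1, -3) = -3
  sig2 = max2(-3, -1) = -1
  sig4 = sub(-1, -1) = 0
  sig7 = min2(0, -1) = -1
  sig9 = neg(-1) = 1

Propagation after the edit:
  sig1: runs — src2 -3->5; result -1.
  sig2: runs — sig1 -3->-1; result -1 (same value as before).
  sig4: checked — values it read are unchanged (sig2 unchanged, src1 unchanged); reused cached 0 without running.
  sig7: checked — values it read are unchanged (sig4 unchanged, sig2 unchanged); reused cached -1 without running.
  sig9: checked — values it read are unchanged (sig7 unchanged); reused cached 1 without running.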